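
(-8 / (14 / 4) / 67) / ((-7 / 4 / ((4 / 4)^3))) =0.02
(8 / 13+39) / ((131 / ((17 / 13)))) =8755/22139 = 0.40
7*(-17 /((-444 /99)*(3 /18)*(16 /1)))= 9.95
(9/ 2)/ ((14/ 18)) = 81/14 = 5.79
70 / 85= 14/17 = 0.82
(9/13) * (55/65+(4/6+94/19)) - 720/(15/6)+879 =1912062/3211 = 595.47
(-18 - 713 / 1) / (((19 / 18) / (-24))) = 315792/19 = 16620.63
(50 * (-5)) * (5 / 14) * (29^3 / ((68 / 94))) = -716426875/238 = -3010196.95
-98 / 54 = -49/27 = -1.81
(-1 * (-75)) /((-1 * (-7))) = 75/7 = 10.71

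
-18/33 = -6/11 = -0.55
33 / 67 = 0.49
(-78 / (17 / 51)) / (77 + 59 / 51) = -2.99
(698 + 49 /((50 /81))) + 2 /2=38919/50 = 778.38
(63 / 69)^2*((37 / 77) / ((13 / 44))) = 9324/6877 = 1.36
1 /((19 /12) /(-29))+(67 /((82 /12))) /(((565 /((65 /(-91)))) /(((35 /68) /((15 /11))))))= -54831659/2992918 = -18.32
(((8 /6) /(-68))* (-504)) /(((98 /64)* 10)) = 0.65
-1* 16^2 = -256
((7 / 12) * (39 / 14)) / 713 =13/5704 = 0.00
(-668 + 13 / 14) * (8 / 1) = -37356/7 = -5336.57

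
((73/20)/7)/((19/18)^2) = 5913/12635 = 0.47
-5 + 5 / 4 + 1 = -11/4 = -2.75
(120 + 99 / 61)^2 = 55041561/3721 = 14792.14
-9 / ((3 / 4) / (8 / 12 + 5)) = -68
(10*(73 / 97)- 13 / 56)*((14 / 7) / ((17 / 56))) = 79238/1649 = 48.05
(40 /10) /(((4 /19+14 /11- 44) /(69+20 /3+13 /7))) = -680504/93303 = -7.29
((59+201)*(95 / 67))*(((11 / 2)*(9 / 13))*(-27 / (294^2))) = -141075/321734 = -0.44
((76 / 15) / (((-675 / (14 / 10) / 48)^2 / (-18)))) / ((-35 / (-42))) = -1.08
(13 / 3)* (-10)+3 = -121/3 = -40.33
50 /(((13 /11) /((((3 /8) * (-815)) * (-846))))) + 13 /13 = 284414651/26 = 10939025.04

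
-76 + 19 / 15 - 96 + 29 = -2126/15 = -141.73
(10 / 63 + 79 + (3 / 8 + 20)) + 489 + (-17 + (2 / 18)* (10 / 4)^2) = 288403/504 = 572.23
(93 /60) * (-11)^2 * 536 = 502634/5 = 100526.80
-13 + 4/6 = -37/3 = -12.33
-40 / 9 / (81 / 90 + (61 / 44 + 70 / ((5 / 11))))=-8800/309447 = -0.03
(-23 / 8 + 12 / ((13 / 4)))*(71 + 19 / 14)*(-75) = -6457875/1456 = -4435.35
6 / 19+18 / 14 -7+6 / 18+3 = -2.07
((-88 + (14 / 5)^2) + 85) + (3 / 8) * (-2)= 409/100 = 4.09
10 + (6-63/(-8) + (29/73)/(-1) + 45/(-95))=255253/11096 = 23.00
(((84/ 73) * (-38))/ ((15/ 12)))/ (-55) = 12768/20075 = 0.64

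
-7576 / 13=-582.77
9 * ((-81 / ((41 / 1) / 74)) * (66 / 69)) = -1186812/943 = -1258.55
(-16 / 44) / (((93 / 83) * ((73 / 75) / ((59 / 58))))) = -244850/721897 = -0.34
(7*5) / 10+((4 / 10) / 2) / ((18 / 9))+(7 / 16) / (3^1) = 899/240 = 3.75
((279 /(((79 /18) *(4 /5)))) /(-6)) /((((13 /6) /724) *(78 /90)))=-68173650/13351 = -5106.26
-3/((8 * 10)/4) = -3/20 = -0.15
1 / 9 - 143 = -1286/9 = -142.89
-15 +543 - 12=516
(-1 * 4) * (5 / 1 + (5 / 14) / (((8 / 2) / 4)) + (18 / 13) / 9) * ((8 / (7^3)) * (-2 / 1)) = 32096/31213 = 1.03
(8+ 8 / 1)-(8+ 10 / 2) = 3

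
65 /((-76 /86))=-73.55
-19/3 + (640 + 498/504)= 53311/84 = 634.65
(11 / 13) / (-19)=-11/247 = -0.04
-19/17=-1.12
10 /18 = 5/9 = 0.56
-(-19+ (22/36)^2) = 6035/324 = 18.63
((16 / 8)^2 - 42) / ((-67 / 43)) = 1634/67 = 24.39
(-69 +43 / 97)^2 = 44222500/9409 = 4700.02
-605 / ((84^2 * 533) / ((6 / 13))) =-605/8148504 = 0.00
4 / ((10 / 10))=4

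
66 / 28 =33/14 = 2.36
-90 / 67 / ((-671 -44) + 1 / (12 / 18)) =180/95609 = 0.00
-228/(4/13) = -741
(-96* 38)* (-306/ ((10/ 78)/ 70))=609493248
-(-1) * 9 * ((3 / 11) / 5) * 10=54/11 = 4.91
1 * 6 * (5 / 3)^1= 10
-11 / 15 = -0.73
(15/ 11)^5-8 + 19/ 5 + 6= 5246334/805255 = 6.52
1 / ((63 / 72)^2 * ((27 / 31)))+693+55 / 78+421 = 38395211/34398 = 1116.20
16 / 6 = 8/3 = 2.67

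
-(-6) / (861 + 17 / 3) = 9/1300 = 0.01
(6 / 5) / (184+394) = 3/1445 = 0.00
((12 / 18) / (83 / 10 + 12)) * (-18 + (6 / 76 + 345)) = 41430/3857 = 10.74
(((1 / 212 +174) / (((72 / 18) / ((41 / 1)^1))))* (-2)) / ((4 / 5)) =-7562245/1696 = -4458.87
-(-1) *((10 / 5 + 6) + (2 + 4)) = 14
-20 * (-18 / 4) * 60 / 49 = 5400/49 = 110.20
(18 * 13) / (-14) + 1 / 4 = -461/28 = -16.46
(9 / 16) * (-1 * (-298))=1341/8 = 167.62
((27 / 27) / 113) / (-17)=-1/1921 = 0.00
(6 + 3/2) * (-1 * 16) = -120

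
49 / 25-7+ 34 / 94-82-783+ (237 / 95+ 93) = -17283648/22325 = -774.18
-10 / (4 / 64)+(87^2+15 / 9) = 22232/3 = 7410.67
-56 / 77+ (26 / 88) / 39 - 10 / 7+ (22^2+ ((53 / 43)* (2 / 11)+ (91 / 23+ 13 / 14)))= 63571775/130548 = 486.96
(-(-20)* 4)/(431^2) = 80/185761 = 0.00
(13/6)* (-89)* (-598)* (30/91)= 266110/7 = 38015.71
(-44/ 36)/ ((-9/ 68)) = 748/81 = 9.23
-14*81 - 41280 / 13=-56022/13 = -4309.38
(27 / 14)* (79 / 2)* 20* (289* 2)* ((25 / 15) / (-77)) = -10273950/539 = -19061.13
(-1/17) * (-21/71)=21/1207 = 0.02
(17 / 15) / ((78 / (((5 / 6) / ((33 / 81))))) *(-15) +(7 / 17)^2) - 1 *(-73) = 180953692/2478885 = 73.00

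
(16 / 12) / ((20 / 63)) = 21/5 = 4.20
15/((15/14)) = 14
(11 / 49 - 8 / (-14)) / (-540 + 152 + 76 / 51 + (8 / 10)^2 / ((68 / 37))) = -49725/24125444 = 0.00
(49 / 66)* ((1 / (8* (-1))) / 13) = -49/6864 = -0.01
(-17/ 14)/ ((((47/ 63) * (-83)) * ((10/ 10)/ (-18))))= -1377/3901 = -0.35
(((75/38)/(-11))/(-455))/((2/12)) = 45/19019 = 0.00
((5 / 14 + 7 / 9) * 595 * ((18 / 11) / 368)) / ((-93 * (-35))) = 221/239568 = 0.00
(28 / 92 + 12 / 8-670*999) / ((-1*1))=30789097/46 = 669328.20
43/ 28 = 1.54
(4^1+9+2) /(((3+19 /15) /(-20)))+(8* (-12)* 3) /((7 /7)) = -5733/16 = -358.31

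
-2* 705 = -1410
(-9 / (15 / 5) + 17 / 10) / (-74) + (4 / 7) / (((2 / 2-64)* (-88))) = 0.02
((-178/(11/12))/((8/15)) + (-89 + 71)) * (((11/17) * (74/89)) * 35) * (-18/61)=195943860/92293 = 2123.06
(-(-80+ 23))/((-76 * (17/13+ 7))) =-13/144 = -0.09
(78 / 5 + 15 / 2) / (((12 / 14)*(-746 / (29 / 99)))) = -1421/134280 = -0.01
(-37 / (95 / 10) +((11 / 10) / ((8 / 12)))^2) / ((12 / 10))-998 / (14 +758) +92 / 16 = 6126043/1760160 = 3.48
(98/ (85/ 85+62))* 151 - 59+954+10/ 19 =193301/171 = 1130.42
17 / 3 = 5.67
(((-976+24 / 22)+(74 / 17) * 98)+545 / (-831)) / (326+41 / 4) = -341237324/209008965 = -1.63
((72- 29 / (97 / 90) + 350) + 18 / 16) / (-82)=-4.83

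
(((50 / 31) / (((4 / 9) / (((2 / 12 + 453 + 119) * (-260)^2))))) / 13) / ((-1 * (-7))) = 334717500/217 = 1542476.96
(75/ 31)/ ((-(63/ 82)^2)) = -168100/41013 = -4.10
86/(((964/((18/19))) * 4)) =387/18316 = 0.02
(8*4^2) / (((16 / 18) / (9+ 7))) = 2304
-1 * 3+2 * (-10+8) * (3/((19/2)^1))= -81/19 = -4.26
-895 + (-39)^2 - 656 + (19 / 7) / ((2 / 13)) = -173/14 = -12.36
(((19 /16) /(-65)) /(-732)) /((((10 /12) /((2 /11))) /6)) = 57/1744600 = 0.00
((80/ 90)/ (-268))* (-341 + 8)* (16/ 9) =1184/603 = 1.96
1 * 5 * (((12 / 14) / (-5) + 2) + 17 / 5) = 183/7 = 26.14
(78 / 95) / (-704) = -39/33440 = 0.00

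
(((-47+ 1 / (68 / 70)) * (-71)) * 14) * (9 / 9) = 776811/17 = 45694.76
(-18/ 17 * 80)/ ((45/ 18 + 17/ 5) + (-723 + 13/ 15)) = 43200/365279 = 0.12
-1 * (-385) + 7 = 392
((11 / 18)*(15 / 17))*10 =275/51 = 5.39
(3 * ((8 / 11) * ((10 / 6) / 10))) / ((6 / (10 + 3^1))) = 26/33 = 0.79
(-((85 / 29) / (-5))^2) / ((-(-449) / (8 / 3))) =-2312/1132827 = 0.00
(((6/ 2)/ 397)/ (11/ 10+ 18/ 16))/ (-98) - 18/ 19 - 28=-952225490/32895023 = -28.95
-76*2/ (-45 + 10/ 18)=171/50 = 3.42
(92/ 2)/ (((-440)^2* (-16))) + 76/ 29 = 2.62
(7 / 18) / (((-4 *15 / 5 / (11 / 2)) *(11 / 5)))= -35/432 = -0.08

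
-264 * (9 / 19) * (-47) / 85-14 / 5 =21430/323 = 66.35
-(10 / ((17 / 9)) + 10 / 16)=-805/136 = -5.92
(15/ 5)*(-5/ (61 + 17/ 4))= -0.23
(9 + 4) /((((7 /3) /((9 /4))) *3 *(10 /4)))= 117/70 = 1.67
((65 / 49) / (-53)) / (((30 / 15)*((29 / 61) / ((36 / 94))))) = -35685/3539711 = -0.01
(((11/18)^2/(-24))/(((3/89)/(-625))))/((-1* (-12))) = 6730625/279936 = 24.04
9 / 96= 3/32 = 0.09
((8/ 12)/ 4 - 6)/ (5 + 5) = -7/12 = -0.58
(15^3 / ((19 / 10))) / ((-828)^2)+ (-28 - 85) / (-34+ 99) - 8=-152654167/15679560 = -9.74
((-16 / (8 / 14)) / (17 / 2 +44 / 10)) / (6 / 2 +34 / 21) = -1960/4171 = -0.47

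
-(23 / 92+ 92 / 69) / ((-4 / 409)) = 7771/48 = 161.90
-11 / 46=-0.24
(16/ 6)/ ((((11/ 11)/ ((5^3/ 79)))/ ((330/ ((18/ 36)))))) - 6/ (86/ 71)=9443173/3397 = 2779.86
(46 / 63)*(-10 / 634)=-230/19971 = -0.01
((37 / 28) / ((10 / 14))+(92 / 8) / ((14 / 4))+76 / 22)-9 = -631/1540 = -0.41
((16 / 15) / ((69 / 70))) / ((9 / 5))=1120/1863 = 0.60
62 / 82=31/41 = 0.76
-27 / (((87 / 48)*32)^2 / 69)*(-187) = 348381/3364 = 103.56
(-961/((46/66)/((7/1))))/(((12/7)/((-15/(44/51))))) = 36023085/368 = 97888.82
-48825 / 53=-921.23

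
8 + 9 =17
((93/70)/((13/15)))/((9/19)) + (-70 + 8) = -10695/182 = -58.76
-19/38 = -1/2 = -0.50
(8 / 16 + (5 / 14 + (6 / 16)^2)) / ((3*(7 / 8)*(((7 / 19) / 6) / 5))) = 42465/1372 = 30.95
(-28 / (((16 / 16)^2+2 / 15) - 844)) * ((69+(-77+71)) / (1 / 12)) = 317520/12643 = 25.11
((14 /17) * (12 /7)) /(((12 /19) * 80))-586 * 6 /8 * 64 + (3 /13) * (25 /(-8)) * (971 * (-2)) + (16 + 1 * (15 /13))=-236119383/8840 = -26710.34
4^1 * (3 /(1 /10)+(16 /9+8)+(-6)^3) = -704.89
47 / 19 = 2.47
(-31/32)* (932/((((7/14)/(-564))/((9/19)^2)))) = 82493883/361 = 228514.91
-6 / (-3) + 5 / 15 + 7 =28/3 = 9.33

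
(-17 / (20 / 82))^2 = 485809/100 = 4858.09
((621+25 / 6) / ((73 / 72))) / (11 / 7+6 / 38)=2993298/8395 = 356.56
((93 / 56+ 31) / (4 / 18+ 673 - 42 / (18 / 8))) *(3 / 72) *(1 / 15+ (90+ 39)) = 221309/824740 = 0.27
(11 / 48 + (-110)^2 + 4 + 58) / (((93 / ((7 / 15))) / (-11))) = -671.32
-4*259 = -1036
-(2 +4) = -6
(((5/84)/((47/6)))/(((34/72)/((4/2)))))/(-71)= -180/397103 = 0.00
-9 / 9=-1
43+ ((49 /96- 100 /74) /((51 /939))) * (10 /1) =-3376399/30192 = -111.83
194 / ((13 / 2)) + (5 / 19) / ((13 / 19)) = 30.23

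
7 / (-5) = -7/5 = -1.40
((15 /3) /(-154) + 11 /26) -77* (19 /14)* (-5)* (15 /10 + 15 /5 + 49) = 111928379/4004 = 27954.14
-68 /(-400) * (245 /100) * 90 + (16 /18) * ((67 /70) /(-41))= 19354031/516600 = 37.46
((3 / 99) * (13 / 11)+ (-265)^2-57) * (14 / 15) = 356593958/5445 = 65490.17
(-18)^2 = 324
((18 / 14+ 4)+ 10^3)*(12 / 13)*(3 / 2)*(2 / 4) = 63333/91 = 695.97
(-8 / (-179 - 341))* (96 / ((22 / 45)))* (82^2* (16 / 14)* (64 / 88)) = 185905152/11011 = 16883.58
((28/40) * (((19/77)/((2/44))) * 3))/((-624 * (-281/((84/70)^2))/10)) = 171/182650 = 0.00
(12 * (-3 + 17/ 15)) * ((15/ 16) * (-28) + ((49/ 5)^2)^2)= -643820212/3125 = -206022.47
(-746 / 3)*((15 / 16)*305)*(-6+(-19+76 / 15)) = 34015735/24 = 1417322.29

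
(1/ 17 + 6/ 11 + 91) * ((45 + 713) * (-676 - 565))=-947871420/11 = -86170129.09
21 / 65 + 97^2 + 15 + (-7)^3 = 590286/65 = 9081.32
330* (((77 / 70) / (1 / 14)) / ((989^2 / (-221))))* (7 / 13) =-604758/978121 = -0.62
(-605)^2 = 366025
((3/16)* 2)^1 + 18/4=39/8 = 4.88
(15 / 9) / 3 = 5/9 = 0.56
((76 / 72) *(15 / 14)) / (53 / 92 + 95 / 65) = 28405/51177 = 0.56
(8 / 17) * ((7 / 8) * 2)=14/17 = 0.82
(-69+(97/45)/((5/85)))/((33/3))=-2.94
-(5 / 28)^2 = -25/784 = -0.03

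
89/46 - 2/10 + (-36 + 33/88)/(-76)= 8109/3680 = 2.20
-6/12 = -1/2 = -0.50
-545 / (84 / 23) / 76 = -12535/6384 = -1.96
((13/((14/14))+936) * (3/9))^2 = 900601/9 = 100066.78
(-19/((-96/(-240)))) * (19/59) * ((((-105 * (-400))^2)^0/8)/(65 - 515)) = 361/84960 = 0.00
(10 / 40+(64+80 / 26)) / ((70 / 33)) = 31.74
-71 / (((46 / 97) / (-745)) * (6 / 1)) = 5130815/276 = 18589.91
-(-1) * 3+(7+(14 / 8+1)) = 51/4 = 12.75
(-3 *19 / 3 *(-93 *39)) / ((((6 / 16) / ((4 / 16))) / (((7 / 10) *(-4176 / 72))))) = -9326226/5 = -1865245.20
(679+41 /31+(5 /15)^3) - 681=-536/837 = -0.64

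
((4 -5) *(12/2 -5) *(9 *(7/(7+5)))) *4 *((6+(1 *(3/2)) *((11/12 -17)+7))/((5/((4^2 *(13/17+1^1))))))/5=15372/85 = 180.85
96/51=1.88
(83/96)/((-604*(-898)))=83/52069632 = 0.00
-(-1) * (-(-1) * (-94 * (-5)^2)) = -2350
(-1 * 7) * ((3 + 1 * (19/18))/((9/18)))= -56.78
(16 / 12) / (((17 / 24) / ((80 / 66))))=2.28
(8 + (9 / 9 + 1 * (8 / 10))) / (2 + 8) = 49/50 = 0.98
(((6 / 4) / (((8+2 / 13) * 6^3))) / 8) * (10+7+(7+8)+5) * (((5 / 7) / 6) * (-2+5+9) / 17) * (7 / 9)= 2405/9341568 = 0.00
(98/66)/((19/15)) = 245/209 = 1.17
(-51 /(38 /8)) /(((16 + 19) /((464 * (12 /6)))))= -189312/665 = -284.68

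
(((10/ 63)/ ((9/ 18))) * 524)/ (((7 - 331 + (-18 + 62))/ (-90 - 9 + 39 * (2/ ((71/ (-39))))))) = 293178/3479 = 84.27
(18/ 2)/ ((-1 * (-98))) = 9/98 = 0.09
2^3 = 8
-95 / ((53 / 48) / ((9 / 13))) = -41040/689 = -59.56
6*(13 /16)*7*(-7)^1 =-1911/8 = -238.88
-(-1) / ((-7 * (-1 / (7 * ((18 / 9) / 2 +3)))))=4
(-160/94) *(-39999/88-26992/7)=3793270/517 = 7337.08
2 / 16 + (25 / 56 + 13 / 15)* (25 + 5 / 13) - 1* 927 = -893.54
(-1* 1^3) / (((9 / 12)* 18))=-0.07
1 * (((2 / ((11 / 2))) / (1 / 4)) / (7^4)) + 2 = 52838/26411 = 2.00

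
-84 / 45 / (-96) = 0.02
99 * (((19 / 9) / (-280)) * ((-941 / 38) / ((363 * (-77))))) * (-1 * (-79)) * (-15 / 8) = 74339/758912 = 0.10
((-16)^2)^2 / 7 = 65536/7 = 9362.29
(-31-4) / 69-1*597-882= -102086/69 = -1479.51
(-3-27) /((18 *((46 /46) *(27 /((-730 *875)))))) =3193750/81 = 39429.01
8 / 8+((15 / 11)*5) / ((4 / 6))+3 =313/22 = 14.23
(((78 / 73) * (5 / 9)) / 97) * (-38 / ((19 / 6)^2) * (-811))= 2530320/134539 = 18.81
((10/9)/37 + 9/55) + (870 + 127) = 18263602/18315 = 997.19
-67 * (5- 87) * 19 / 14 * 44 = 2296492/7 = 328070.29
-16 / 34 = -8/17 = -0.47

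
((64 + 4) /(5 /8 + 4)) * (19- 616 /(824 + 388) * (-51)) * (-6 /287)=-13.81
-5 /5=-1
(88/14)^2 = 1936/49 = 39.51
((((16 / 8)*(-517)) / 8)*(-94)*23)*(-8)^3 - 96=-143072608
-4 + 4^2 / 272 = -67/17 = -3.94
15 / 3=5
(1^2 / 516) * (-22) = -11/258 = -0.04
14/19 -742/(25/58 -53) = 860370/57931 = 14.85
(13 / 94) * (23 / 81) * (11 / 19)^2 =36179/2748654 = 0.01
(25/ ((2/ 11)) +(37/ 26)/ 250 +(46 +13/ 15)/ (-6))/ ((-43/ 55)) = -83458463/503100 = -165.89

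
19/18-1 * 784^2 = -11063789/18 = -614654.94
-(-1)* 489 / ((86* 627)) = 163/17974 = 0.01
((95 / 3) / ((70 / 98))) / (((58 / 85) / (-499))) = -32420.66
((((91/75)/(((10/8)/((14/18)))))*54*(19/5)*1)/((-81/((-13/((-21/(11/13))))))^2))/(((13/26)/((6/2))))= 478192/12301875 = 0.04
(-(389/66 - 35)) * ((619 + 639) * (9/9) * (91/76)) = 109956119/2508 = 43842.15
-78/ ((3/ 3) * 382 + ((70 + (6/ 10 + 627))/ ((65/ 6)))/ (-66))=-46475/227027 = -0.20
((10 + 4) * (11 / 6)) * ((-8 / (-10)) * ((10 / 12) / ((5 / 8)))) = 1232/45 = 27.38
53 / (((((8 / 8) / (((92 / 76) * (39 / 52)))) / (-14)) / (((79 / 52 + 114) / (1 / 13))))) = -153773193/152 = -1011665.74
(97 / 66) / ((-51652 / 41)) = -3977/3409032 = 0.00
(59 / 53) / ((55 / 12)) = 708/2915 = 0.24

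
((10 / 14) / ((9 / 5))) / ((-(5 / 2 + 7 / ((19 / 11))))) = -950/15687 = -0.06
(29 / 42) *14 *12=116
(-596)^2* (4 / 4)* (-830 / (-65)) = 58965856/13 = 4535835.08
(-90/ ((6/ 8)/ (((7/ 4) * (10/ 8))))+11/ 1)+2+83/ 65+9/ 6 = -16037/65 = -246.72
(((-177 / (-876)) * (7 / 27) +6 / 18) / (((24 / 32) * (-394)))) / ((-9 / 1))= 3041/20967498 = 0.00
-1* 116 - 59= -175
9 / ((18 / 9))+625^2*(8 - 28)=-15624991/2 = -7812495.50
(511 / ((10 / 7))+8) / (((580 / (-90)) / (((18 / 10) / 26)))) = -296217/75400 = -3.93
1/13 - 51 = -662/13 = -50.92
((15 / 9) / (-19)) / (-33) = 5/1881 = 0.00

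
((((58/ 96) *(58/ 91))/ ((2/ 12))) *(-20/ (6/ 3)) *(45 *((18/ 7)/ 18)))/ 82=-189225/104468 = -1.81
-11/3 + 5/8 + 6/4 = -37/24 = -1.54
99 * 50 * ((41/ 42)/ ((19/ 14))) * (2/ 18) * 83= 1871650/57 = 32835.96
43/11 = 3.91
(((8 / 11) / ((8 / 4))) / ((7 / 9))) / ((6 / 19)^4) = 130321/2772 = 47.01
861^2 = 741321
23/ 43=0.53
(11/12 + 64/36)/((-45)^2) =97/72900 = 0.00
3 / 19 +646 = 12277/19 = 646.16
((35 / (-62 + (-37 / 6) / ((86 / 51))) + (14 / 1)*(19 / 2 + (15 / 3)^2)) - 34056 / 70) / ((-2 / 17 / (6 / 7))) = 81586689/2766785 = 29.49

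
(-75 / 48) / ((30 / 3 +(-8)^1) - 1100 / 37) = 925/16416 = 0.06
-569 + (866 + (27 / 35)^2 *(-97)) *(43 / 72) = -7609909/88200 = -86.28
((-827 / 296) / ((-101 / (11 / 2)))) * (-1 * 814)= -123.85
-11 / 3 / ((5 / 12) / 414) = -18216/5 = -3643.20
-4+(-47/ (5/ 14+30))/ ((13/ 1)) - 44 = -265858/5525 = -48.12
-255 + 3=-252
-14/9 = -1.56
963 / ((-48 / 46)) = -7383/8 = -922.88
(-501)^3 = -125751501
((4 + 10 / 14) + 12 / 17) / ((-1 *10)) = -129/238 = -0.54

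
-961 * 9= -8649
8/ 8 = 1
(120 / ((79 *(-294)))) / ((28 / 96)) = -480/27097 = -0.02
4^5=1024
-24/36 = -2/3 = -0.67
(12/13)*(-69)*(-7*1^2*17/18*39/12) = 2737/2 = 1368.50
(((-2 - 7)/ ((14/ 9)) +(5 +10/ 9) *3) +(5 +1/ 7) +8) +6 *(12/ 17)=29.93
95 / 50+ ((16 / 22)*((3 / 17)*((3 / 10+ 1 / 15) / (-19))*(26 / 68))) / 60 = 782461/411825 = 1.90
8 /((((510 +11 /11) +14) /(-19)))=-152/525 = -0.29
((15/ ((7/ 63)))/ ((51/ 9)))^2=164025/289 = 567.56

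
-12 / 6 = -2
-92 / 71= -1.30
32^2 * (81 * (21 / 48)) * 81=2939328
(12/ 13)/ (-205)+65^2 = 11259613/2665 = 4225.00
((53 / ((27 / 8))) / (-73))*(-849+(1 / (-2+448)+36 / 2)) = 78572500/439533 = 178.76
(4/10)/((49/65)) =26/49 = 0.53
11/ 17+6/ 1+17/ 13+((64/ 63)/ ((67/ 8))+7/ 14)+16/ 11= 205852903/20522502 = 10.03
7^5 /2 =16807/2 = 8403.50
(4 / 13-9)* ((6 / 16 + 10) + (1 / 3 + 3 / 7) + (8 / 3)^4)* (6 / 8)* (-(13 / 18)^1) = 31627909/108864 = 290.53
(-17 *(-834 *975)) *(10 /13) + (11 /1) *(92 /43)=10633523.53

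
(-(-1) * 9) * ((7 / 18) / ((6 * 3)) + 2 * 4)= 2599/36 = 72.19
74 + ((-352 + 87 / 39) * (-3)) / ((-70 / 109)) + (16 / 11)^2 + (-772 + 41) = -252020459/110110 = -2288.81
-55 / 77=-5/7 = -0.71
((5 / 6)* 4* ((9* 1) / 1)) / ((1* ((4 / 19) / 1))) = 285/2 = 142.50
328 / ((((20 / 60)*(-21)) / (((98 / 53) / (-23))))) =4592/1219 = 3.77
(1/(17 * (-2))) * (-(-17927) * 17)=-17927/2 = -8963.50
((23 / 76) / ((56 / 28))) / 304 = 23/46208 = 0.00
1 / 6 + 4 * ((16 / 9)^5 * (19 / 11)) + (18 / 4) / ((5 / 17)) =448689896/3247695 = 138.16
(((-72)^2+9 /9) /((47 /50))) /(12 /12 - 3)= -129625/47 = -2757.98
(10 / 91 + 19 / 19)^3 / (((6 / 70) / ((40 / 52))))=51515050/4198467 = 12.27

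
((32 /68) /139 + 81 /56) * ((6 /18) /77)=17441/2778888 = 0.01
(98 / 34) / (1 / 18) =882/17 = 51.88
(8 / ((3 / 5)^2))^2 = 40000/81 = 493.83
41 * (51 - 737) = -28126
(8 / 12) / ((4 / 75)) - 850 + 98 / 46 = -38427/46 = -835.37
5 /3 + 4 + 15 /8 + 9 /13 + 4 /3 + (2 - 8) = 371/104 = 3.57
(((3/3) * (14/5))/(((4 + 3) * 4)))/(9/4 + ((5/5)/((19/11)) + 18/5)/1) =38/2443 = 0.02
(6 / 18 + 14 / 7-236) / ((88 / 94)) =-32947/132 = -249.60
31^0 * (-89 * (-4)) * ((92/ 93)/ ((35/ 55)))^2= 364595264/423801 = 860.30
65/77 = 0.84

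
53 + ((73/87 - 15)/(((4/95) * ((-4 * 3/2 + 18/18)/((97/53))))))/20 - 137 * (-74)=235095416/23055 = 10197.16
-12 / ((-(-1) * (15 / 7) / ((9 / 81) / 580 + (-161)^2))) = -947153347/6525 = -145157.60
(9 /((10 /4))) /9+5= 27/5 = 5.40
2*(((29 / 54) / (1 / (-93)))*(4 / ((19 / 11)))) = -39556/171 = -231.32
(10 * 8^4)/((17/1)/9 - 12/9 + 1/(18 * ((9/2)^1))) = 1658880/23 = 72125.22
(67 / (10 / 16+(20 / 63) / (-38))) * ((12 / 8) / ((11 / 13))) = 12511044/64955 = 192.61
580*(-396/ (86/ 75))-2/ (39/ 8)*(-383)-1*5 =-335651881/1677 = -200150.20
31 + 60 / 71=2261/71 = 31.85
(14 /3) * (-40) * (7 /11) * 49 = -192080/33 = -5820.61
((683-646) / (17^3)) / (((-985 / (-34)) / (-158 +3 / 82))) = -479261/11671265 = -0.04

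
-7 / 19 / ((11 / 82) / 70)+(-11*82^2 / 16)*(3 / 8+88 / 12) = -718811795/20064 = -35825.95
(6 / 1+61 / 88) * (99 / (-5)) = -5301/40 = -132.52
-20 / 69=-0.29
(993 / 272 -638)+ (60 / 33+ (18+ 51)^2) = 12352379/2992 = 4128.47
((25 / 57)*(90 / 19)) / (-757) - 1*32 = -8745614/273277 = -32.00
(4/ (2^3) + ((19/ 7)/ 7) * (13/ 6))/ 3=0.45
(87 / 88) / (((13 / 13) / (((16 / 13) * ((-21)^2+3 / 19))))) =536.79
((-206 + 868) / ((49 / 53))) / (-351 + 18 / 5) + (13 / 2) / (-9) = -473801/170226 = -2.78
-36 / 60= -3/5 = -0.60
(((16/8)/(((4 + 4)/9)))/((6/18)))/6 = 9/8 = 1.12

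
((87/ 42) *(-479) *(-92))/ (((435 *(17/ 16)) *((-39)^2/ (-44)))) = -15511936/2714985 = -5.71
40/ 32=5/4 = 1.25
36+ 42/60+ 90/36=196/5 = 39.20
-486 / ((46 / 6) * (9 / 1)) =-7.04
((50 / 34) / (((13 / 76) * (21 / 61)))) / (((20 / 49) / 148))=9055.23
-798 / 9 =-88.67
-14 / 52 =-7/26 = -0.27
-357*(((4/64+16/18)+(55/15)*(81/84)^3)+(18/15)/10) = -1556.19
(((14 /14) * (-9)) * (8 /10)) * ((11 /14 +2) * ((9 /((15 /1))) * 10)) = -4212/35 = -120.34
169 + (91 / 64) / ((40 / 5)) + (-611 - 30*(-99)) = 1294427/512 = 2528.18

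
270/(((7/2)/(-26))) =-14040/7 = -2005.71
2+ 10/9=3.11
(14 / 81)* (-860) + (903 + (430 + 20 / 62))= 2974733/2511 = 1184.68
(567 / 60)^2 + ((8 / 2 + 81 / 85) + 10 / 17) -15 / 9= 93.18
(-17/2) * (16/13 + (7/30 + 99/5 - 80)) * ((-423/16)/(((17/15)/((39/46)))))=-29068983/2944 = -9873.98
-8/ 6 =-4/3 = -1.33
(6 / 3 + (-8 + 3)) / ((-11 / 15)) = 45/11 = 4.09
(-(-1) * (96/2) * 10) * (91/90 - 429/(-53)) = 694928/159 = 4370.62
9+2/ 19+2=211/19 = 11.11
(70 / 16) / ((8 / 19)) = 665/64 = 10.39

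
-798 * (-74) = 59052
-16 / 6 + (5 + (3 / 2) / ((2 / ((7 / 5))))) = 203/60 = 3.38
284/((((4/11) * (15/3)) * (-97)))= -781/485 = -1.61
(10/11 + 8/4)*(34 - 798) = -24448/11 = -2222.55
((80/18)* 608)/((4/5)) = 30400/9 = 3377.78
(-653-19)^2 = 451584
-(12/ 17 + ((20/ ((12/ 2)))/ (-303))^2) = -9917072/14046777 = -0.71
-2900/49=-59.18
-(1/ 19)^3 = -1/6859 = 0.00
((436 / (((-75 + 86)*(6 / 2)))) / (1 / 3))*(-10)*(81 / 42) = -58860/77 = -764.42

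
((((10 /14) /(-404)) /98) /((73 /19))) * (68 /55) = -323/55636658 = 0.00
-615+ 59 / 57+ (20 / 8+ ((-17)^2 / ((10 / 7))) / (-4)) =-1509451/2280 = -662.04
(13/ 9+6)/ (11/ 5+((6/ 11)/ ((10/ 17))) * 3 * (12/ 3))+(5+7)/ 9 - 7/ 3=-2912/6597 = -0.44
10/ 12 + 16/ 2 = 53/6 = 8.83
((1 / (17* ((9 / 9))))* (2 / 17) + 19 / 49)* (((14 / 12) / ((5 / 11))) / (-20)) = -20493/404600 = -0.05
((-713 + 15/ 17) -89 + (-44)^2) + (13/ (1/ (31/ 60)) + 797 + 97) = 2076311/1020 = 2035.60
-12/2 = -6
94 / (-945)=-94/945 = -0.10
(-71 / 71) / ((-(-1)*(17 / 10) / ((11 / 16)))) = -55/136 = -0.40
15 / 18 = 5/6 = 0.83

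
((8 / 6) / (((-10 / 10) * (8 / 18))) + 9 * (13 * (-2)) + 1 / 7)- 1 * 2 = -1672/7 = -238.86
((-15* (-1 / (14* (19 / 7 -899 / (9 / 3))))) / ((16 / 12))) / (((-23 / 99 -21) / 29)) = 387585/104864576 = 0.00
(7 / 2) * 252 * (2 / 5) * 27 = 47628/5 = 9525.60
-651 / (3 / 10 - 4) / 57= 2170/703 = 3.09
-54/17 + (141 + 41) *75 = 231996/17 = 13646.82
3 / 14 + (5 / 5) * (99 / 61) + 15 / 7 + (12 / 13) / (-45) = 659389/166530 = 3.96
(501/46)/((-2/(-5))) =2505/92 = 27.23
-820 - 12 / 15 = -4104/5 = -820.80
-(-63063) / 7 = 9009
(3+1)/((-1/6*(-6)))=4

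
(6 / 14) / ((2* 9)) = 1/42 = 0.02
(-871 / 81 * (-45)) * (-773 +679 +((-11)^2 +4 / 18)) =1066975/81 = 13172.53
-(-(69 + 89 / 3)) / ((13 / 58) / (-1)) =-17168/39 = -440.21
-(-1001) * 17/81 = 17017/81 = 210.09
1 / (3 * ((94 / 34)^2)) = 289/6627 = 0.04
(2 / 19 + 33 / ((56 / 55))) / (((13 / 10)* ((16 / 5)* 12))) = 864925/1327872 = 0.65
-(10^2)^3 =-1000000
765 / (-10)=-153/2 = -76.50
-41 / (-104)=0.39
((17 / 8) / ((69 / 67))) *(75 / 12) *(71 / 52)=2021725/114816 = 17.61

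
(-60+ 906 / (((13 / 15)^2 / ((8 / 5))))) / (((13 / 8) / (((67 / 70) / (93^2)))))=5646224/44337657 = 0.13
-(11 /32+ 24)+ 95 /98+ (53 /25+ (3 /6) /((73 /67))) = -59508283/2861600 = -20.80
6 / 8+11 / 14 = 43/28 = 1.54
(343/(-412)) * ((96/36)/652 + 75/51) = -4204837/3424956 = -1.23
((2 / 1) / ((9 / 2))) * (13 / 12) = 13/27 = 0.48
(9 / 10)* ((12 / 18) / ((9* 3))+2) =82/45 = 1.82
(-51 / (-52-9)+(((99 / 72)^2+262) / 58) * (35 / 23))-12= -22083041/5207936 = -4.24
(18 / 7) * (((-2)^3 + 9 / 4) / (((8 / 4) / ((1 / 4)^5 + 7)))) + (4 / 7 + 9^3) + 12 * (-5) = 2530567/4096 = 617.81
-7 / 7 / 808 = -1/808 = 0.00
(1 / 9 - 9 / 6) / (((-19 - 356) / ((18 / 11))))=1/165 = 0.01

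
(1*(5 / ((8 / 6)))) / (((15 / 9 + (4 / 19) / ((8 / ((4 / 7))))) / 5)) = 29925/2684 = 11.15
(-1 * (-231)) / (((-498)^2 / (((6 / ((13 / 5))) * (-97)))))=-37345/179114 = -0.21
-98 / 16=-49/8 = -6.12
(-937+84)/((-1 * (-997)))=-853/997 = -0.86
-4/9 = -0.44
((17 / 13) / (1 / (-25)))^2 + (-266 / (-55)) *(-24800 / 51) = -121641215/94809 = -1283.01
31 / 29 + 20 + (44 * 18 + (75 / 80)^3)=96677459/118784 = 813.89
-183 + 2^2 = -179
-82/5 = -16.40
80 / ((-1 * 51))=-80/51 = -1.57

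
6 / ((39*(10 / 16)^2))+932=303028/325 = 932.39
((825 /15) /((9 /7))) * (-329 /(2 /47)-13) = -662585/2 = -331292.50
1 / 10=0.10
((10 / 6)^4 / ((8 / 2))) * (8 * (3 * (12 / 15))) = 1000/27 = 37.04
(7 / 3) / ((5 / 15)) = 7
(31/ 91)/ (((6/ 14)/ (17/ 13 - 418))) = -167927/507 = -331.22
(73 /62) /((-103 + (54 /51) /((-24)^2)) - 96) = -0.01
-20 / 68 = -5/17 = -0.29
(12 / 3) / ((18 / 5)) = 10/9 = 1.11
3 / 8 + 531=4251/8 = 531.38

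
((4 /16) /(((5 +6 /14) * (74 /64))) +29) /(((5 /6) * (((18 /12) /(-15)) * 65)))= -48996/9139 = -5.36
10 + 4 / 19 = 194/19 = 10.21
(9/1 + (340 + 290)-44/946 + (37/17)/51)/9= 23822416/335529 = 71.00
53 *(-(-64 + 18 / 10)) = 16483/5 = 3296.60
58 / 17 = 3.41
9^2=81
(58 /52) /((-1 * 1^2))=-29/26 = -1.12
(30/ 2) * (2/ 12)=5/2 = 2.50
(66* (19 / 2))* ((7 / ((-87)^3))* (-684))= 111188/24389 = 4.56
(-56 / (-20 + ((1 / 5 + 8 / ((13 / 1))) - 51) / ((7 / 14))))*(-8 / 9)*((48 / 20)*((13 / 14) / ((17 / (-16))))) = 21632/24939 = 0.87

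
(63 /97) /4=63/388 = 0.16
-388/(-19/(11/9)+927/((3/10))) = -4268/33819 = -0.13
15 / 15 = 1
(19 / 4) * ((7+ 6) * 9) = 555.75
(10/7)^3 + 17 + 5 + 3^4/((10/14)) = 237211/1715 = 138.32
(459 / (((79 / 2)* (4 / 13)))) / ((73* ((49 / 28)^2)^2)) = 763776/13846567 = 0.06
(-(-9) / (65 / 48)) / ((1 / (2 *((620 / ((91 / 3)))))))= 321408/1183 = 271.69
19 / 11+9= 118/11 = 10.73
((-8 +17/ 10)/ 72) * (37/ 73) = -259/5840 = -0.04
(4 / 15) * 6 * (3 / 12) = 2/5 = 0.40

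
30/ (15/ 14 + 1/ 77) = 4620/167 = 27.66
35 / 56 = 5/8 = 0.62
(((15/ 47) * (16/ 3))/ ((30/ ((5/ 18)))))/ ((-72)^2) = 5/1644624 = 0.00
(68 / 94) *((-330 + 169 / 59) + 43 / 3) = -40052/177 = -226.28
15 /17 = 0.88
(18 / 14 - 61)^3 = -73034632/343 = -212928.96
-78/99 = -26/33 = -0.79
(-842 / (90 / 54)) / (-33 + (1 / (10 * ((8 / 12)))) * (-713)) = 3368/933 = 3.61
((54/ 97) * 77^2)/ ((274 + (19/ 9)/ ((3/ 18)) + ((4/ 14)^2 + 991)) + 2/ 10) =117661005/45555662 = 2.58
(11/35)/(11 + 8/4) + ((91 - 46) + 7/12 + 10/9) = 765251/16380 = 46.72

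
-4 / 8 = -1/2 = -0.50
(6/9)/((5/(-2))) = -4/15 = -0.27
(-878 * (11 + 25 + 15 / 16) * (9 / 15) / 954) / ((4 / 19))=-1643177/16960 = -96.89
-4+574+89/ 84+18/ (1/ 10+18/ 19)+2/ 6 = 588.58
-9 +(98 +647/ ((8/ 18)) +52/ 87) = 537781/348 = 1545.35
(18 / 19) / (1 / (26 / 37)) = 468/703 = 0.67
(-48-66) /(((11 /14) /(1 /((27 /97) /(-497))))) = 25647188/99 = 259062.51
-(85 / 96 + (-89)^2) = -760501/96 = -7921.89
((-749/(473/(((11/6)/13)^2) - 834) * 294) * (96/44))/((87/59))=-17322872/1220117 = -14.20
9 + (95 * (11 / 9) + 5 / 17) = 19187/153 = 125.41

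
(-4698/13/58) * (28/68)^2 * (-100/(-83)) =-396900/311831 = -1.27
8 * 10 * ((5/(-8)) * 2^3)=-400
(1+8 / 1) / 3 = 3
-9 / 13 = -0.69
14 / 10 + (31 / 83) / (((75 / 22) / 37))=33949/6225 = 5.45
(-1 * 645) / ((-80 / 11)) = 1419/16 = 88.69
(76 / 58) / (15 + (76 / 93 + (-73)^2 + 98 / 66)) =12958/52869581 = 0.00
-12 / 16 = -0.75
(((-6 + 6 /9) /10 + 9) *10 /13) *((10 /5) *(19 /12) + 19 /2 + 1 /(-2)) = 9271/117 = 79.24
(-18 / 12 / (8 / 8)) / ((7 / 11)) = -33/14 = -2.36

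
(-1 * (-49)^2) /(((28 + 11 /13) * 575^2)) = -31213/123984375 = 0.00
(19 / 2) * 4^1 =38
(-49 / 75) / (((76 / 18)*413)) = -21/56050 = 0.00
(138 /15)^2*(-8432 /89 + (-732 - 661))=-280177444/2225 = -125922.45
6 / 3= 2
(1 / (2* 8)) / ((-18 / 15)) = -5/96 = -0.05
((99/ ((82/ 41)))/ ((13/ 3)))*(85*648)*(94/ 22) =34948260/13 = 2688327.69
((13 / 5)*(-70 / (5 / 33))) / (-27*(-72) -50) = -3003/4735 = -0.63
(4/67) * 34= 136/67 = 2.03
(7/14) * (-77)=-77/2 = -38.50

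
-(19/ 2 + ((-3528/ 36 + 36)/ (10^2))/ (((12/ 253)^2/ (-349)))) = -692581771/7200 = -96191.91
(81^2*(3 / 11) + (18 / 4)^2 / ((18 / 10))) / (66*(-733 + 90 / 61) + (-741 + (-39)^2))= -1610949/42497224 = -0.04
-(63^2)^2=-15752961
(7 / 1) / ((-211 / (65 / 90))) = -91/3798 = -0.02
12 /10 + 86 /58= 389/145 = 2.68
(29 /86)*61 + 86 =9165/86 = 106.57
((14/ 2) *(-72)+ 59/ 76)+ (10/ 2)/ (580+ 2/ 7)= -77674265/154356 = -503.22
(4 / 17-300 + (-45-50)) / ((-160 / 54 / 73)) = 13227381/1360 = 9726.02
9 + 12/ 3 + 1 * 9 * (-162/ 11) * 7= -10063/11 = -914.82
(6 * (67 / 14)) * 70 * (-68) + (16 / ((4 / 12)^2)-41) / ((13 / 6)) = -1776222/13 = -136632.46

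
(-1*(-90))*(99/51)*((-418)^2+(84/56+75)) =30538675.59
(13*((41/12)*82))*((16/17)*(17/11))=174824/33 = 5297.70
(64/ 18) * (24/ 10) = 128/15 = 8.53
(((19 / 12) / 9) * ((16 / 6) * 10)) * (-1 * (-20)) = 7600/81 = 93.83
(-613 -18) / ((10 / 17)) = -10727/10 = -1072.70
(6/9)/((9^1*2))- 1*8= -215/27 = -7.96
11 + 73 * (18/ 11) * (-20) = -26159/11 = -2378.09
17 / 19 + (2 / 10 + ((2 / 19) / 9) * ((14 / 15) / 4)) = 563/513 = 1.10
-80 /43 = -1.86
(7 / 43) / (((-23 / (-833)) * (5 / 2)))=11662/4945 = 2.36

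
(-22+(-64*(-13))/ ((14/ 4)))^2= 2280100/49 = 46532.65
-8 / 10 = -4/5 = -0.80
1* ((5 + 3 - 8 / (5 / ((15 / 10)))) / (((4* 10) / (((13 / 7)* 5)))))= 13/10 = 1.30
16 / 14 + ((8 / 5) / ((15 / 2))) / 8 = 1.17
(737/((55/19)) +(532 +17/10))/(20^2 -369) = 7883/310 = 25.43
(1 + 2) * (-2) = -6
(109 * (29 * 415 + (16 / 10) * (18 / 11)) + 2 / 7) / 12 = 505158757/4620 = 109341.72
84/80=21/20 = 1.05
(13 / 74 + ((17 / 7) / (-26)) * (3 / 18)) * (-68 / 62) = -109973/626262 = -0.18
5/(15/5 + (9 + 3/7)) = 35/87 = 0.40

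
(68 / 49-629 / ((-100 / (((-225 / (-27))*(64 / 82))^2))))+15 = 209402987/741321 = 282.47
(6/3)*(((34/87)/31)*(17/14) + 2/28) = 3275/18879 = 0.17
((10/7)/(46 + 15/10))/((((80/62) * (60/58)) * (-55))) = -899/2194500 = 0.00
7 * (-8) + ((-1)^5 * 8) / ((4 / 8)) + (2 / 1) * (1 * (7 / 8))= -281/4 = -70.25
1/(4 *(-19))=-1/76 = -0.01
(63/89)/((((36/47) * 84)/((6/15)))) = 47/10680 = 0.00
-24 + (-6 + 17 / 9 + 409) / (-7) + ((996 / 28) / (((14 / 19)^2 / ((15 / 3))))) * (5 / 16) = 4055809/197568 = 20.53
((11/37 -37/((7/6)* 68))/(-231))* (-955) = -1421995/2034186 = -0.70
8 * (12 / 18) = 16/3 = 5.33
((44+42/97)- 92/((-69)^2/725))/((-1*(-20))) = 61087/40158 = 1.52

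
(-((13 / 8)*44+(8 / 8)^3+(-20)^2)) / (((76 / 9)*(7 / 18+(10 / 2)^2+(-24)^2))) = -15309/164540 = -0.09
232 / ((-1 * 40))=-29/5 = -5.80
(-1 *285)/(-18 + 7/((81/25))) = 17.99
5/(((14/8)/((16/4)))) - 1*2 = 66/7 = 9.43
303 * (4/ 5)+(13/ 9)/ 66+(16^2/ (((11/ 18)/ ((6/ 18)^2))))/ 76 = 13714427/56430 = 243.03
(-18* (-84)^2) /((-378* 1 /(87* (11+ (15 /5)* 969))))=85298976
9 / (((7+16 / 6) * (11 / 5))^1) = 135/319 = 0.42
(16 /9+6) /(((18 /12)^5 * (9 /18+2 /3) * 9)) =640/6561 = 0.10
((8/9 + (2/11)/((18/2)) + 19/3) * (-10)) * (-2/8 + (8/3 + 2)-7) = 37045/198 = 187.10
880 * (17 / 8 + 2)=3630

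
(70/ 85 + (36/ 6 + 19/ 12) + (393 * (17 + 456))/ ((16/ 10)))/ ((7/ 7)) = 47405125/408 = 116189.03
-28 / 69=-0.41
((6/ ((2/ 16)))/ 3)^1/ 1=16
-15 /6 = -5/2 = -2.50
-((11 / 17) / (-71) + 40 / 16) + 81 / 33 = -0.04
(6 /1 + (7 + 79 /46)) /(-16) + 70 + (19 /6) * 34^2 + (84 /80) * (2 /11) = 452963639/121440 = 3729.94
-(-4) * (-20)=-80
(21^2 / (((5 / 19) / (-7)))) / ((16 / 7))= -410571/80 = -5132.14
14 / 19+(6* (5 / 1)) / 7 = 668/133 = 5.02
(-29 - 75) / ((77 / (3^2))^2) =-8424/5929 = -1.42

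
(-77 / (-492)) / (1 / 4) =77/123 = 0.63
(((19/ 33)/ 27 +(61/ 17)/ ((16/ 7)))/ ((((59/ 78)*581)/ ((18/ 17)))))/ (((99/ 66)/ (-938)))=-335879375/140108067 = -2.40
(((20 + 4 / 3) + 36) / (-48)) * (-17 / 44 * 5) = 3655/1584 = 2.31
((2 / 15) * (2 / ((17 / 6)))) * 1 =8/85 = 0.09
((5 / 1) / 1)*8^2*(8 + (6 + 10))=7680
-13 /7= -1.86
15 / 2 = 7.50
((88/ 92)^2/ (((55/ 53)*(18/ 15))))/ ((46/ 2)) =1166/36501 = 0.03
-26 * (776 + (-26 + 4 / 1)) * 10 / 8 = -24505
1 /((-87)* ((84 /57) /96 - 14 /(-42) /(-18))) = 1368/377 = 3.63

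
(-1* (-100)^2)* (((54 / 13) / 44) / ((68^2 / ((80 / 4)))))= -168750/41327 = -4.08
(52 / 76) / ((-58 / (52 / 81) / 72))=-2704/4959 = -0.55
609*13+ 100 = 8017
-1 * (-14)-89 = -75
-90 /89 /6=-15/89 = -0.17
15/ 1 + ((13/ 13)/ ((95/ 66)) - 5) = 10.69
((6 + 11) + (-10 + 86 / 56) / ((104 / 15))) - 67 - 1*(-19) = -93827/2912 = -32.22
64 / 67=0.96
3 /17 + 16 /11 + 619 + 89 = 132701/187 = 709.63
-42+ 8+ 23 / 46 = -67/2 = -33.50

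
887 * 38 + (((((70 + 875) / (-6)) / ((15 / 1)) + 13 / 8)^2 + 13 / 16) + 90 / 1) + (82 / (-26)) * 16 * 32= 26840993/832 = 32260.81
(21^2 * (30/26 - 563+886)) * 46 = 85485204/13 = 6575784.92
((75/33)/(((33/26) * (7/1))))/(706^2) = 325/633262938 = 0.00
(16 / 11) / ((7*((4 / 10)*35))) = 8/539 = 0.01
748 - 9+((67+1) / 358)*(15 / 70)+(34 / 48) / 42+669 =1408.06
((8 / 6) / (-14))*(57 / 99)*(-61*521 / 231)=1207678/160083 = 7.54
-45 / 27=-5/3 = -1.67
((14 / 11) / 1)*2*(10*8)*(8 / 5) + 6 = 3650/11 = 331.82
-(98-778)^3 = 314432000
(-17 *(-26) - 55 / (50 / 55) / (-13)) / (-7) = -1659/26 = -63.81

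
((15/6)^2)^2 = 625/16 = 39.06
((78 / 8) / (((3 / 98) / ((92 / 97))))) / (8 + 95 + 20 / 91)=2666482/911121 = 2.93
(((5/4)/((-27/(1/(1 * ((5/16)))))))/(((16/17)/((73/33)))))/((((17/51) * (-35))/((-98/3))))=-8687/8910 = -0.97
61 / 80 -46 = -3619/80 = -45.24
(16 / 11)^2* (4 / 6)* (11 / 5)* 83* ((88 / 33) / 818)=169984/202455 = 0.84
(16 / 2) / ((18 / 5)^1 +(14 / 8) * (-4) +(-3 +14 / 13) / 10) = -1040/467 = -2.23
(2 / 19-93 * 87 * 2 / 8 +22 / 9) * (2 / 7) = -1381817/2394 = -577.20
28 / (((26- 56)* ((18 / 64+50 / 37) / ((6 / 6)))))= -16576/28995 = -0.57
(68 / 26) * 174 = 5916/13 = 455.08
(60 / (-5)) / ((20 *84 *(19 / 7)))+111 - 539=-162641/380 = -428.00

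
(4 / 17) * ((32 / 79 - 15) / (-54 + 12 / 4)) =0.07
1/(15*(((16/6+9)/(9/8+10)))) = 89/1400 = 0.06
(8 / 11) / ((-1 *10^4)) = -1/13750 = 0.00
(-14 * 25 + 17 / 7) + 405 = 402/7 = 57.43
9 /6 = 3/2 = 1.50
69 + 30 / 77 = 5343/77 = 69.39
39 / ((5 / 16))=624/5 = 124.80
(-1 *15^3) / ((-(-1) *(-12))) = 1125/4 = 281.25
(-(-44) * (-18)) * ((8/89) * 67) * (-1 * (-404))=-171502848/89 = -1926998.29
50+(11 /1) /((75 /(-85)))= 563/15 = 37.53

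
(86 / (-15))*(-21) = 602/5 = 120.40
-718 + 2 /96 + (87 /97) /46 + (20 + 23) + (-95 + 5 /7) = -576638647/749616 = -769.25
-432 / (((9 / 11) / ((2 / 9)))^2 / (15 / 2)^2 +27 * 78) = -48400/235977 = -0.21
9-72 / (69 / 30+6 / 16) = -1917/107 = -17.92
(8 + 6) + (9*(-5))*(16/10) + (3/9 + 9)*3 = -30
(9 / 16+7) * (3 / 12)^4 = 121/4096 = 0.03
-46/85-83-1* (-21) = -5316/85 = -62.54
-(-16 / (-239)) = -0.07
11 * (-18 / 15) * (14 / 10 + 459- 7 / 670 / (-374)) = -346101117/56950 = -6077.28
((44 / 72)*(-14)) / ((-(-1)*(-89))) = 77/801 = 0.10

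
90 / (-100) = -9/10 = -0.90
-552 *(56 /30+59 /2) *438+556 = -37915756/5 = -7583151.20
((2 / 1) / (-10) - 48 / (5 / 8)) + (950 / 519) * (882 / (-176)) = -86.17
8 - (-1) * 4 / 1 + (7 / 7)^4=13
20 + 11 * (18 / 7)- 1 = 331/7 = 47.29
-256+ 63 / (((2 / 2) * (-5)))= -1343/5 = -268.60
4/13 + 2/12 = 0.47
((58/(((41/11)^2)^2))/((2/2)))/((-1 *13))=-849178/36734893 = -0.02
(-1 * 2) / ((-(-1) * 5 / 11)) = -22/5 = -4.40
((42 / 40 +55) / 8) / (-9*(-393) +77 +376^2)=1121/23198400 = 0.00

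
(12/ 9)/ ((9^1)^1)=0.15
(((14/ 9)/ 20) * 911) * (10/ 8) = 6377/72 = 88.57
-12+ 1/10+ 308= 2961/10 = 296.10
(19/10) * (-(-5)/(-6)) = -19/12 = -1.58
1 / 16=0.06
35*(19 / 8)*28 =4655/2 = 2327.50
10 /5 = 2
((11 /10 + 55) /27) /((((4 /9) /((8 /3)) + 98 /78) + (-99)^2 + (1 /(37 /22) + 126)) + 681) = 89947/459307665 = 0.00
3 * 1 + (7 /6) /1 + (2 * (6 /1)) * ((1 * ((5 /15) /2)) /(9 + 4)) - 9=-365/78 = -4.68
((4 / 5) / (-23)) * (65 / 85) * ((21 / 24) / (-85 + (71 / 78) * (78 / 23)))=91/320280 = 0.00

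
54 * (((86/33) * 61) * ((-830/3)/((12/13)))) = -28302170/11 = -2572924.55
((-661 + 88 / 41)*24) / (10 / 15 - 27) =1944936/3239 = 600.47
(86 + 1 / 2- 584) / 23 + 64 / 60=-20.56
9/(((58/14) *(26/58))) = 63/13 = 4.85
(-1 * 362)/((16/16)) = -362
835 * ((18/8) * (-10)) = -37575/2 = -18787.50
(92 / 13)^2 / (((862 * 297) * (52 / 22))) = 2116/25566489 = 0.00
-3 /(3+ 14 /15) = -45/59 = -0.76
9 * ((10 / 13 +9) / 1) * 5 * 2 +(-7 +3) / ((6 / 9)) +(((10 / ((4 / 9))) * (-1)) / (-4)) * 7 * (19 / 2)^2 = 4426.82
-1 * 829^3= -569722789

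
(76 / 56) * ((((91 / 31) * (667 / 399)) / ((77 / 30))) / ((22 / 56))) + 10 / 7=210930/26257 = 8.03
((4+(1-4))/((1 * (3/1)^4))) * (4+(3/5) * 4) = 32/405 = 0.08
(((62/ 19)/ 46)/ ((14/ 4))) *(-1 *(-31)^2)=-59582/3059 = -19.48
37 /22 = 1.68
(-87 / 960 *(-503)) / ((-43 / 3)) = -43761/13760 = -3.18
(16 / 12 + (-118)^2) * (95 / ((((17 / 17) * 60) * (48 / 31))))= 1537879/108 = 14239.62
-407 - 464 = -871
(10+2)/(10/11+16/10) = 110/23 = 4.78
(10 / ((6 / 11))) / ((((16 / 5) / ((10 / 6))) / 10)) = 6875/72 = 95.49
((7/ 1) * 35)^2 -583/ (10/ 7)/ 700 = 60024417/1000 = 60024.42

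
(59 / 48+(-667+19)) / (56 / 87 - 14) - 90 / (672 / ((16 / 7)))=6262295/130144 = 48.12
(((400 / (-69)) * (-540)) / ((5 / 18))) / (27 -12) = 17280/23 = 751.30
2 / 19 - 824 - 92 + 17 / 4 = -69285/76 = -911.64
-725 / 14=-51.79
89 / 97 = 0.92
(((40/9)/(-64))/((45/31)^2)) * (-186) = 29791/4860 = 6.13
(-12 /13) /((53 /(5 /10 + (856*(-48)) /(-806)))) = -248946/277667 = -0.90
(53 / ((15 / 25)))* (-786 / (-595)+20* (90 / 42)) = 3902.40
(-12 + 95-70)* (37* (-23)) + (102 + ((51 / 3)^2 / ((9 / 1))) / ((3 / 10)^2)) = -858941/81 = -10604.21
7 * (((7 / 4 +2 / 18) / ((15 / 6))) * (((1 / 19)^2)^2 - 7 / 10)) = -142613051/39096300 = -3.65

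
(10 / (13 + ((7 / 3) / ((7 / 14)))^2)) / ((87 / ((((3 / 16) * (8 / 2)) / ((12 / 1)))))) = 15/72616 = 0.00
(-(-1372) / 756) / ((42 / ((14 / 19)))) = 49/1539 = 0.03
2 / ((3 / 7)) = 14/3 = 4.67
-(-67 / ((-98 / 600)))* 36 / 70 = -210.96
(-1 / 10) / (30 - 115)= 1/850 = 0.00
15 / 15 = 1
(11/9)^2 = 121/81 = 1.49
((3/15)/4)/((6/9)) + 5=5.08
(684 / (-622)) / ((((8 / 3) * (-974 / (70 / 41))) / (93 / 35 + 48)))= 909549/24838948 = 0.04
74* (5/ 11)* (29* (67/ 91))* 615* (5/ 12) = 368441375/2002 = 184036.65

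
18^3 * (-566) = -3300912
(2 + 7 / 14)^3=125/8 = 15.62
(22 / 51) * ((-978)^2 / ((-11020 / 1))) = -1753554/46835 = -37.44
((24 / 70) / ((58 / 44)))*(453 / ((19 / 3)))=358776/19285 = 18.60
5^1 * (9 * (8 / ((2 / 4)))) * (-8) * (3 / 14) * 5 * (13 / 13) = -43200/7 = -6171.43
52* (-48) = -2496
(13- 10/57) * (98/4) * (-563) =-20166097/114 = -176895.59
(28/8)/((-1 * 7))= -1/2 = -0.50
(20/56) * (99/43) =495/602 = 0.82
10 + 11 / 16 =171/16 = 10.69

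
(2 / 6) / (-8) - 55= -1321/24 = -55.04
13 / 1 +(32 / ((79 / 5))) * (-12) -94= -8319/79 = -105.30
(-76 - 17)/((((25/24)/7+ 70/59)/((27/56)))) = -444447/13235 = -33.58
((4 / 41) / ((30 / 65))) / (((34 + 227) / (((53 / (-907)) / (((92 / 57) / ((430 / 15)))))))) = -562913/669700683 = 0.00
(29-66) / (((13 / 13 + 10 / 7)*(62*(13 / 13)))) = -259/1054 = -0.25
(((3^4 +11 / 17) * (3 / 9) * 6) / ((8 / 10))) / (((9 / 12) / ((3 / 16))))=1735/34 = 51.03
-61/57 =-1.07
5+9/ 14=79/14 = 5.64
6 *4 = 24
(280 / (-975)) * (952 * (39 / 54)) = -26656/135 = -197.45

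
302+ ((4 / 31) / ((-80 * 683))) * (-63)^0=127884919/423460 = 302.00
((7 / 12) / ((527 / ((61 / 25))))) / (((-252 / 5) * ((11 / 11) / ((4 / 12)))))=-61/3414960 = 0.00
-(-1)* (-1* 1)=-1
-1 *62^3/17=-238328/17 = -14019.29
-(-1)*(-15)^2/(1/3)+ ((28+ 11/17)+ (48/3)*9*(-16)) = -27206/17 = -1600.35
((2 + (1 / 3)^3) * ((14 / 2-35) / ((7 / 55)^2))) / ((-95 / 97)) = 12910700/3591 = 3595.29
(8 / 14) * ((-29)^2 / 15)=3364/105 = 32.04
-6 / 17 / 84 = -1/238 = 0.00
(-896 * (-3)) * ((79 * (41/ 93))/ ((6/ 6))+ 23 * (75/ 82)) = 190858304/1271 = 150163.89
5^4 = 625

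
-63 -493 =-556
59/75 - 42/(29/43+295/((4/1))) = 71153/320025 = 0.22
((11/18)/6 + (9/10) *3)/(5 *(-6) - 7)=-1513/19980 = -0.08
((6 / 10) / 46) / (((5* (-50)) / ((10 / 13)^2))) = -3/97175 = 0.00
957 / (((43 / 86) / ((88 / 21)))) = 56144/7 = 8020.57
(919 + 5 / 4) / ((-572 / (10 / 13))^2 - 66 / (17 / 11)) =1564425/939927032 = 0.00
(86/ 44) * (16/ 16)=43/22 = 1.95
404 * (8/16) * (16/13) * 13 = 3232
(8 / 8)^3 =1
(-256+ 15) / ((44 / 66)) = -723/2 = -361.50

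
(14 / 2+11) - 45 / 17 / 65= 17.96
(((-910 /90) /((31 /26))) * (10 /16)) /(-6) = 5915/6696 = 0.88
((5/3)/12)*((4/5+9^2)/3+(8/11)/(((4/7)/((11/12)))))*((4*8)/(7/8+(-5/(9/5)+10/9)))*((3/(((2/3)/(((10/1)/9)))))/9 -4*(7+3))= 9690080/1539 = 6296.35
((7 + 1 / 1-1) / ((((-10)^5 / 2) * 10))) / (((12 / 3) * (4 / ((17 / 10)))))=-119/80000000 = 0.00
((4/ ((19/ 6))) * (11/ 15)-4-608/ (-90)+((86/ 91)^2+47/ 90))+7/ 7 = 6.10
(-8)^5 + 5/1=-32763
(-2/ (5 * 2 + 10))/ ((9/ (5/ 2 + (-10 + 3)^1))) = 1/20 = 0.05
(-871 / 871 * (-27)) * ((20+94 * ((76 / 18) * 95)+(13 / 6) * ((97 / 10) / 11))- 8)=1018395.59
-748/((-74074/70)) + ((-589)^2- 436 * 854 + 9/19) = -232330008/9139 = -25421.82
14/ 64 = 0.22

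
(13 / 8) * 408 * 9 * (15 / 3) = 29835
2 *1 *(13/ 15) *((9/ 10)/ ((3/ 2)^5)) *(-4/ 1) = -1664/2025 = -0.82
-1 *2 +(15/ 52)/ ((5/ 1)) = -101/52 = -1.94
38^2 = 1444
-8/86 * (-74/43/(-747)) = -296/1381203 = 0.00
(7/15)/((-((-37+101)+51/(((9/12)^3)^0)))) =-7/1725 = 0.00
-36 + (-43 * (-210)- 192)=8802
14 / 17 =0.82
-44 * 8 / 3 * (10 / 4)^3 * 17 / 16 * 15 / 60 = -23375/48 = -486.98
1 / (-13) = -1/13 = -0.08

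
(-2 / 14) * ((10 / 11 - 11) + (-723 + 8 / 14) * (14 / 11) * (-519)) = -749865/11 = -68169.55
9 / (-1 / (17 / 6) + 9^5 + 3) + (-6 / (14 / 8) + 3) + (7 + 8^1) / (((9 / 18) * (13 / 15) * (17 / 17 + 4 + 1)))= 5.34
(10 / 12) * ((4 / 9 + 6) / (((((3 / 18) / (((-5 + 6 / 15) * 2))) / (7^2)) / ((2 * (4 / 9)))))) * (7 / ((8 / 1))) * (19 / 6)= -8693678/243 = -35776.45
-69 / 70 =-0.99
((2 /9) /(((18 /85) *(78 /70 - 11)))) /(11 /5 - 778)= 14875/108712854 = 0.00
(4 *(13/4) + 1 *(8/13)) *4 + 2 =734/13 = 56.46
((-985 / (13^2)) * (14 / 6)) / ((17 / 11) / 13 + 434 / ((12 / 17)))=-151690/6859177 = -0.02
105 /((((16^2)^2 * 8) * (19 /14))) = 735/4980736 = 0.00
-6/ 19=-0.32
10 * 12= 120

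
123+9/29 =3576/29 = 123.31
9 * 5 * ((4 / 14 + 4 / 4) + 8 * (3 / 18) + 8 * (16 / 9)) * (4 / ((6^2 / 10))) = 53050/63 = 842.06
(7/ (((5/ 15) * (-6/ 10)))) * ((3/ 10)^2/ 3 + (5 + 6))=-7721/20 = -386.05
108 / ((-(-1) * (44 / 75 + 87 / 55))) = 89100/1789 = 49.80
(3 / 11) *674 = 2022/11 = 183.82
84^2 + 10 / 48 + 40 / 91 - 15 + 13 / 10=76908991/10920 = 7042.95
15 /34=0.44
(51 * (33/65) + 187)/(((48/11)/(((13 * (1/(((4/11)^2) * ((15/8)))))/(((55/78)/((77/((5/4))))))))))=838036199/3750 = 223476.32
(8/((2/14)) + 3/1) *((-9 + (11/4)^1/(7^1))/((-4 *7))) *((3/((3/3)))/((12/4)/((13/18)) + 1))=554541/52528 = 10.56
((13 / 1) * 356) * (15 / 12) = 5785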